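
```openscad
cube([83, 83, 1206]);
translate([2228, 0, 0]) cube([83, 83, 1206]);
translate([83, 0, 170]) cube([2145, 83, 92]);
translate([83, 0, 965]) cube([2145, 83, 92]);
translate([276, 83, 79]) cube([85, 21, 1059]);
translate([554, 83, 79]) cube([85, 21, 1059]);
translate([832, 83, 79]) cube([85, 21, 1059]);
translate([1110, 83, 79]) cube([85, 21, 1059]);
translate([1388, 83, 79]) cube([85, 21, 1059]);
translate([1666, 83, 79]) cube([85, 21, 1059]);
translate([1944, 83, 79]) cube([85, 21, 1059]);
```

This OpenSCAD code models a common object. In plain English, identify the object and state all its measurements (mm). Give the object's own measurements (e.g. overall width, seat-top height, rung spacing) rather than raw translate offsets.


A fence section. Two 83×83 mm posts, 1206 mm tall, stand on the floor with a clear span of 2145 mm between their inner faces. Two horizontal rails of 83×92 mm section span the gap between the posts with their undersides at z = 170 mm and z = 965 mm, flush with the posts' −y face. 7 pickets, each 85 mm wide, 21 mm thick and 1059 mm tall, are fixed to the +y face of the rails with their bottoms at z = 79 mm, spaced across the span with a 193 mm gap after the −x post and between neighbouring pickets, with 199 mm left before the +x post.


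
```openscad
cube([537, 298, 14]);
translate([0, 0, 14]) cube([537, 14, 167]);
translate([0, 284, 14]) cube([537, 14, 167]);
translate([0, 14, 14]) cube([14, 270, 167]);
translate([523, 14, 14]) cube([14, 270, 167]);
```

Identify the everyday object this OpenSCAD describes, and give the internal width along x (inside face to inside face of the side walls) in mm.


An open box. The internal width is 509 mm.

A 537×298 base slab with four walls standing on it — an open box. The base is 537 mm wide and the walls are 14 mm thick, so the internal width is 537 − 2 × 14 = 509 mm.


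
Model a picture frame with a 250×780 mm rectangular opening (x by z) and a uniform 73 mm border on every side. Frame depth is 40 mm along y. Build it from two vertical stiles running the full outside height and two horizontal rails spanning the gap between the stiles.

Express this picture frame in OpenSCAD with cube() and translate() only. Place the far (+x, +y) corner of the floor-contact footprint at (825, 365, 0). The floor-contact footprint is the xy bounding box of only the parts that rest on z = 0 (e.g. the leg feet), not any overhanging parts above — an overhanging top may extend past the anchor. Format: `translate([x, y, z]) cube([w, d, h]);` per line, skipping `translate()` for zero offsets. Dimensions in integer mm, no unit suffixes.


translate([429, 325, 0]) cube([73, 40, 926]);
translate([752, 325, 0]) cube([73, 40, 926]);
translate([502, 325, 0]) cube([250, 40, 73]);
translate([502, 325, 853]) cube([250, 40, 73]);


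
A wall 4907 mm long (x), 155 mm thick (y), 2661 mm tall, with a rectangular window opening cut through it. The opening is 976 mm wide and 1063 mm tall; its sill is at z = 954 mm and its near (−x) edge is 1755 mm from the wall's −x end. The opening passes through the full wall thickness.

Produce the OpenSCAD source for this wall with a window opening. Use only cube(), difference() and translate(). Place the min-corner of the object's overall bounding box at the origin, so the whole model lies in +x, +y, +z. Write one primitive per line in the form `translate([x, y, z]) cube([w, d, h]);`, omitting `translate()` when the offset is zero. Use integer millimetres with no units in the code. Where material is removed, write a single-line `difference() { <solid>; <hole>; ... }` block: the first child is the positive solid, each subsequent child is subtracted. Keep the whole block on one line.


difference() { cube([4907, 155, 2661]); translate([1755, 0, 954]) cube([976, 155, 1063]); }


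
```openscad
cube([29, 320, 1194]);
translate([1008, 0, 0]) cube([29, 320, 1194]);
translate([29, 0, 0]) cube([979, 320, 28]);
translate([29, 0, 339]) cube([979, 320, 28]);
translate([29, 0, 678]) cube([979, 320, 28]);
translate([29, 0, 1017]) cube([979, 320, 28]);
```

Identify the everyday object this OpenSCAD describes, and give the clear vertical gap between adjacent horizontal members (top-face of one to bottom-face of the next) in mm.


A bookshelf. The clear shelf gap is 311 mm.

Two tall side panels with 4 horizontal boards between them — a bookshelf. The first two shelf undersides are at z = 0 and z = 339; with shelf thickness 28, the clear gap is 339 − 0 − 28 = 311 mm.


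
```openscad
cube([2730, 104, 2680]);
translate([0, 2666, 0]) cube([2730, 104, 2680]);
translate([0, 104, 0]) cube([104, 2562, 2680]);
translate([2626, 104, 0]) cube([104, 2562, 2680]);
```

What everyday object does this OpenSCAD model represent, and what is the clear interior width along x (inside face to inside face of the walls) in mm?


A house (or room) frame. The interior width is 2522 mm.

Four 2680 mm walls enclosing a rectangle with no floor or roof — a room or house frame. Outside width is 2730 mm and wall thickness is 104 mm, so the interior width is 2730 − 2 × 104 = 2522 mm.


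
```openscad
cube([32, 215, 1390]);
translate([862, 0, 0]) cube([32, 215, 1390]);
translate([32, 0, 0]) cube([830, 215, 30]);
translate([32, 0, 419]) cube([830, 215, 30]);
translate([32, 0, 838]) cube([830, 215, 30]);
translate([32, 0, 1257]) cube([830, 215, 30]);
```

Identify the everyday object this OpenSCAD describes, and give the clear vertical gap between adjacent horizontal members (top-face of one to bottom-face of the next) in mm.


A bookshelf. The clear shelf gap is 389 mm.

Two tall side panels with 4 horizontal boards between them — a bookshelf. The first two shelf undersides are at z = 0 and z = 419; with shelf thickness 30, the clear gap is 419 − 0 − 30 = 389 mm.


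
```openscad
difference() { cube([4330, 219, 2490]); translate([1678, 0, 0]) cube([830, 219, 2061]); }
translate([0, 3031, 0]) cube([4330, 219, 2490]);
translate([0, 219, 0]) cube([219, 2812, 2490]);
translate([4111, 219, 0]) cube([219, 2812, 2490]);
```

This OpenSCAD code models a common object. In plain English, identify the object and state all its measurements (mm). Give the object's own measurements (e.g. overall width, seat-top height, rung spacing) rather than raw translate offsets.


A single room: four walls, each 2490 mm tall and 219 mm thick, enclosing an outside footprint 4330×3250 mm (x × y), no floor or roof. The front and back walls (−y and +y sides) run the full x-width; the side walls fit between their inner faces. A door opening 830 mm wide and 2061 mm tall is cut through the front wall from the floor up, its −x edge 1678 mm from the wall's −x end.


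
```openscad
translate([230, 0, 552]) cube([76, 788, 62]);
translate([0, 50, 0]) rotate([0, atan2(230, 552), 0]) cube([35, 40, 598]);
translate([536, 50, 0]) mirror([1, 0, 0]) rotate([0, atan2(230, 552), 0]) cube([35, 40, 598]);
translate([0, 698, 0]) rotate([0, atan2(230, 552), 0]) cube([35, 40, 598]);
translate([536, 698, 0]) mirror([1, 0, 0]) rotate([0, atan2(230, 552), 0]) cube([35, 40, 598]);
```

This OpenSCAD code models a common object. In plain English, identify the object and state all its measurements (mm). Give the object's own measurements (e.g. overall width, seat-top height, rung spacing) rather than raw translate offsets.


A sawhorse. A 76×788×62 mm beam (x, y, z) sits on two A-frame leg pairs. Each pair is two raked legs of 35×40 mm section (40 mm along y) splaying symmetrically in x. Each leg rises 552 mm vertically over 230 mm of horizontal reach and is 598 mm long along its own axis. Every leg's outer bottom edge rests on the floor and its outer top edge meets a bottom edge of the beam — the left legs (tilting toward +x) meet the beam's −x bottom edge, the right legs (their mirror images, tilting toward −x) meet its +x bottom edge — so the leg tops tuck under the beam, the beam's underside is 552 mm above the floor, and the feet are 536 mm apart outside-to-outside with the beam centred between them. The two leg pairs are set in 50 mm from either end of the beam.


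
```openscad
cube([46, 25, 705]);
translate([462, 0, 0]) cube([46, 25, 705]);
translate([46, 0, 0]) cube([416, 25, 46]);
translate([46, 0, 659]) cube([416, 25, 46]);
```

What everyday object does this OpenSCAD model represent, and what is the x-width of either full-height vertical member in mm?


A picture frame. The border width is 46 mm.

Four thin pieces enclosing a rectangular opening — a picture frame. The two full-height stiles are 705 mm tall; the top rail sits at z = 659 and is 46 mm tall, so the border above the opening is 705 − 659 = 46 mm, matching the stile x-width.


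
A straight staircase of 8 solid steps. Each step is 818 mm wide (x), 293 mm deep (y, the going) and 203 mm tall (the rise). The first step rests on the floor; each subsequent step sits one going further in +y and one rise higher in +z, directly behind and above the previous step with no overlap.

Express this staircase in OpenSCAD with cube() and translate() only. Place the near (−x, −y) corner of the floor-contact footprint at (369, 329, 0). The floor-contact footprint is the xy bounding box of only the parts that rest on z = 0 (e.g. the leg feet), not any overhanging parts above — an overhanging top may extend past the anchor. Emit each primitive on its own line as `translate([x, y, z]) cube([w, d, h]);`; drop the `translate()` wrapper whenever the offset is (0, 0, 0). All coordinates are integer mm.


translate([369, 329, 0]) cube([818, 293, 203]);
translate([369, 622, 203]) cube([818, 293, 203]);
translate([369, 915, 406]) cube([818, 293, 203]);
translate([369, 1208, 609]) cube([818, 293, 203]);
translate([369, 1501, 812]) cube([818, 293, 203]);
translate([369, 1794, 1015]) cube([818, 293, 203]);
translate([369, 2087, 1218]) cube([818, 293, 203]);
translate([369, 2380, 1421]) cube([818, 293, 203]);


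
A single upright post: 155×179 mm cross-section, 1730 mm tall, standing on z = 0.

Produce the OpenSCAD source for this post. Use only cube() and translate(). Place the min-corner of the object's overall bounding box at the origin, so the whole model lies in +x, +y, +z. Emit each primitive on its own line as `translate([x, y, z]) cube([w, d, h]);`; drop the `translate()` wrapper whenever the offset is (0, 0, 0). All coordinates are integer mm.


cube([155, 179, 1730]);


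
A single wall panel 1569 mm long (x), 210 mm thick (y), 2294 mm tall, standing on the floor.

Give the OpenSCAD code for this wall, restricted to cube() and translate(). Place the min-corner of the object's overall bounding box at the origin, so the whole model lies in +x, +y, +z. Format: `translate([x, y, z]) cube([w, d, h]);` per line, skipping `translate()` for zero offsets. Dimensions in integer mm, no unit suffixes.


cube([1569, 210, 2294]);


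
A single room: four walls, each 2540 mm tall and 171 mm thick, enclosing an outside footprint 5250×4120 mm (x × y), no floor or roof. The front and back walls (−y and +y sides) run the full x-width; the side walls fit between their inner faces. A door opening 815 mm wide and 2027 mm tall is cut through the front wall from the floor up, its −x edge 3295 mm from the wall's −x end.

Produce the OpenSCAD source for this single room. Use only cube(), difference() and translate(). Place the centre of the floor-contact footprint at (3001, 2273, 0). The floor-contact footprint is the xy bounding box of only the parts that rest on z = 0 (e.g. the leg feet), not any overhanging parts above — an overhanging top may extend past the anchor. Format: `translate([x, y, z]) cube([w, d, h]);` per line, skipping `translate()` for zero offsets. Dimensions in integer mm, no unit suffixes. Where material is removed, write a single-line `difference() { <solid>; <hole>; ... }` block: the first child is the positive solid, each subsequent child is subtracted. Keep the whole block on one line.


difference() { translate([376, 213, 0]) cube([5250, 171, 2540]); translate([3671, 213, 0]) cube([815, 171, 2027]); }
translate([376, 4162, 0]) cube([5250, 171, 2540]);
translate([376, 384, 0]) cube([171, 3778, 2540]);
translate([5455, 384, 0]) cube([171, 3778, 2540]);


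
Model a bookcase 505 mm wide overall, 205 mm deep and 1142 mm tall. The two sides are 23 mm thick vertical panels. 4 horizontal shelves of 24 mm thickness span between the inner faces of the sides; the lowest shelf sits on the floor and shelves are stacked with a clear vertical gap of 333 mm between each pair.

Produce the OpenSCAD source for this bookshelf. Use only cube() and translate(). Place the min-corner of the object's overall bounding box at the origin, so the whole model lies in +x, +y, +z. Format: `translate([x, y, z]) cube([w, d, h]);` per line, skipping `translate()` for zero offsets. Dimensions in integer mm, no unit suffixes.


cube([23, 205, 1142]);
translate([482, 0, 0]) cube([23, 205, 1142]);
translate([23, 0, 0]) cube([459, 205, 24]);
translate([23, 0, 357]) cube([459, 205, 24]);
translate([23, 0, 714]) cube([459, 205, 24]);
translate([23, 0, 1071]) cube([459, 205, 24]);


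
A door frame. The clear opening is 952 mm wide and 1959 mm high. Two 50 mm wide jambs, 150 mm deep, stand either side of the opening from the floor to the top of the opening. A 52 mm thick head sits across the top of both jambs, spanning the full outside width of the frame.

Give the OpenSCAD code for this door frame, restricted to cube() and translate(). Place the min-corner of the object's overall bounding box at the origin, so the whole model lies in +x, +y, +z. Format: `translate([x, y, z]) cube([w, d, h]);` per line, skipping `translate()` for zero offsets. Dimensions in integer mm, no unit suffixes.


cube([50, 150, 1959]);
translate([1002, 0, 0]) cube([50, 150, 1959]);
translate([0, 0, 1959]) cube([1052, 150, 52]);


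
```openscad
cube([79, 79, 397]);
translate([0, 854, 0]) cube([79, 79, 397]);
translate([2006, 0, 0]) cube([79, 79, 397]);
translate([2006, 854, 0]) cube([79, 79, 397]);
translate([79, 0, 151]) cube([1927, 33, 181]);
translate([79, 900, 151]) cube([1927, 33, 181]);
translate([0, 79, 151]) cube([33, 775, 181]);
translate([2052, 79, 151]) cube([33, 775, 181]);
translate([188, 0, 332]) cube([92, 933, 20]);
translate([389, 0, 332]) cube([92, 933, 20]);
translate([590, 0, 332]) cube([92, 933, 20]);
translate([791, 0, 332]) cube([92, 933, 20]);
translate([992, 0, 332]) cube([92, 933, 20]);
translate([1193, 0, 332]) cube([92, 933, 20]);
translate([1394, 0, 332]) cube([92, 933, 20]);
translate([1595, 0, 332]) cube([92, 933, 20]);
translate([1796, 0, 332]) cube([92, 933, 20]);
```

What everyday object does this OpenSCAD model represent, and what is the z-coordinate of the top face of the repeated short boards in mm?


A bed frame. The slat-top height is 352 mm.

Four posts, four rails, and a row of slats — a bed frame. Slats sit on the rails at z = 151 + 181 = 332; with slat thickness 20, the top is 352 mm.


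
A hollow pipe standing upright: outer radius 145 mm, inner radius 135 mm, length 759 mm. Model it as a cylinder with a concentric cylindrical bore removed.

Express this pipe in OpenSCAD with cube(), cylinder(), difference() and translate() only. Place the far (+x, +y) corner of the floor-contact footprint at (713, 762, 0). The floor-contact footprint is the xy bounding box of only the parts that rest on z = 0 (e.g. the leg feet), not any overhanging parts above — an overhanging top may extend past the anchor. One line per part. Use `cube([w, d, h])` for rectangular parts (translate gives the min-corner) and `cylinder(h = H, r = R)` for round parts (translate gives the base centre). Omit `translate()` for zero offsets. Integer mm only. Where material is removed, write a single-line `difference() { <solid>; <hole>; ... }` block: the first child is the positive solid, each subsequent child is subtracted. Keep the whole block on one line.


difference() { translate([568, 617, 0]) cylinder(h = 759, r = 145); translate([568, 617, 0]) cylinder(h = 759, r = 135); }


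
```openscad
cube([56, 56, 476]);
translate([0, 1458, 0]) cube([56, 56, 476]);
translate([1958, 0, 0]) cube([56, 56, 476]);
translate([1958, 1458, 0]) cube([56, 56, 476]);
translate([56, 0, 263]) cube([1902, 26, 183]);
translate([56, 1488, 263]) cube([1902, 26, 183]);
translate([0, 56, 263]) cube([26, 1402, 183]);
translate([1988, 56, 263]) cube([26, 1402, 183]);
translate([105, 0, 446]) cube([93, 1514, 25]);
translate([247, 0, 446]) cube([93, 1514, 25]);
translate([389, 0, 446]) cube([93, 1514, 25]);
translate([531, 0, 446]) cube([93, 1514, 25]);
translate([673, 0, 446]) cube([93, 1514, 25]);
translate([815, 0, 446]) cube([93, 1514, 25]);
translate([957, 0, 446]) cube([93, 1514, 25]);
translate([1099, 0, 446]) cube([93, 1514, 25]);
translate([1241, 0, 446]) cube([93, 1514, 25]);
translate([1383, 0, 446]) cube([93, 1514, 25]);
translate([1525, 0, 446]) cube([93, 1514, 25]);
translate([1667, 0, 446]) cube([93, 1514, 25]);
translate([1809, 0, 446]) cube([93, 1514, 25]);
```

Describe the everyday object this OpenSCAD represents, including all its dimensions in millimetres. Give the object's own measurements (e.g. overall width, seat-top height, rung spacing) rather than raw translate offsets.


A bed frame 2014 mm long (x) by 1514 mm wide (y). Four 56×56 mm corner posts, 476 mm tall, at the corners of the footprint. Four rails of 26 mm thickness and 183 mm height run between adjacent posts with their undersides at z = 263 mm, their outer faces flush with the outside of the frame (the two x-running rails run between the posts' inner faces; the two y-running rails run between the posts' inner faces). 13 slats, each 93 mm wide (x) and 25 mm thick, lie across the top of the two x-running rails, running the full 1514 mm width of the frame in y; along x they sit between the end posts with a 49 mm gap after the −x posts and between neighbouring slats, leaving 56 mm before the +x posts.


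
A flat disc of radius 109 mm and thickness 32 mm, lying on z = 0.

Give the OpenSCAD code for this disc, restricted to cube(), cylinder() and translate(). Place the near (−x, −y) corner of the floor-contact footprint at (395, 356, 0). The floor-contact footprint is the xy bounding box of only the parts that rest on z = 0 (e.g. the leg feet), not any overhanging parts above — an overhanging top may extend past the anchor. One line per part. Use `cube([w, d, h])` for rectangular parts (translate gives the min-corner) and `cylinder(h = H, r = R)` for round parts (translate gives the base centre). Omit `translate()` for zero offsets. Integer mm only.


translate([504, 465, 0]) cylinder(h = 32, r = 109);


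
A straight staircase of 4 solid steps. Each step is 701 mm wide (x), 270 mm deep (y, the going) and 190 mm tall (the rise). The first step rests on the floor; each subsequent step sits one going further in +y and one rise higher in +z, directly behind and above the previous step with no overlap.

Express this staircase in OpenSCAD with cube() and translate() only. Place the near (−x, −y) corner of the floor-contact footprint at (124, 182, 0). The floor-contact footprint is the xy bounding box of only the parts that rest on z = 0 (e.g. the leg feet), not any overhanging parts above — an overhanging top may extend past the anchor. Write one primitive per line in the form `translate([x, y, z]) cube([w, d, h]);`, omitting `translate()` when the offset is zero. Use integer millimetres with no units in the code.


translate([124, 182, 0]) cube([701, 270, 190]);
translate([124, 452, 190]) cube([701, 270, 190]);
translate([124, 722, 380]) cube([701, 270, 190]);
translate([124, 992, 570]) cube([701, 270, 190]);


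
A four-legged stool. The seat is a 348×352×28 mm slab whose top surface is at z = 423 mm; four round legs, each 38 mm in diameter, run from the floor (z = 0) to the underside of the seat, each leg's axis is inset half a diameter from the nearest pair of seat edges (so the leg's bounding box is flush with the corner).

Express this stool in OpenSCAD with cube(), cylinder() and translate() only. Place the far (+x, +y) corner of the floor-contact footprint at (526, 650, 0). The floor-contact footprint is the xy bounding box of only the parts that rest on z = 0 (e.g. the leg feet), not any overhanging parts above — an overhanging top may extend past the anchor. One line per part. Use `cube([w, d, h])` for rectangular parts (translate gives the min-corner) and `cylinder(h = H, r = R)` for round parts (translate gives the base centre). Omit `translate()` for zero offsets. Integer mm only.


translate([178, 298, 395]) cube([348, 352, 28]);
translate([197, 317, 0]) cylinder(h = 395, r = 19);
translate([507, 317, 0]) cylinder(h = 395, r = 19);
translate([197, 631, 0]) cylinder(h = 395, r = 19);
translate([507, 631, 0]) cylinder(h = 395, r = 19);


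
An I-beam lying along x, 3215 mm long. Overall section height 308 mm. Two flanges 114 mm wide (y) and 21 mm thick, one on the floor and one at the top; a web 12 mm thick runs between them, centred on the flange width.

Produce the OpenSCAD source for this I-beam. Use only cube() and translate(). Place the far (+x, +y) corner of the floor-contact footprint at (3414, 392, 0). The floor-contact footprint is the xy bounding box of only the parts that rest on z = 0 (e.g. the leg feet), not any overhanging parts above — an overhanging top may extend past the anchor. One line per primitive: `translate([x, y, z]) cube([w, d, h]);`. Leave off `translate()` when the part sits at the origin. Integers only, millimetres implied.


translate([199, 278, 0]) cube([3215, 114, 21]);
translate([199, 329, 21]) cube([3215, 12, 266]);
translate([199, 278, 287]) cube([3215, 114, 21]);


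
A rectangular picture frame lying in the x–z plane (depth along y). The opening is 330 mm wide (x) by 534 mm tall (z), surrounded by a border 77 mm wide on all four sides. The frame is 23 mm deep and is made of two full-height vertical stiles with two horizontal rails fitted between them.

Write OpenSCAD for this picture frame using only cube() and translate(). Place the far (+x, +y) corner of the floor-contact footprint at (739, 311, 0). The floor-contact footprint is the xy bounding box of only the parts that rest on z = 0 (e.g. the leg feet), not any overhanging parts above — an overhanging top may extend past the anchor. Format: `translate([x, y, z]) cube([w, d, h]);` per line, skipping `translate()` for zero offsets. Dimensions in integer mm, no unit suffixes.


translate([255, 288, 0]) cube([77, 23, 688]);
translate([662, 288, 0]) cube([77, 23, 688]);
translate([332, 288, 0]) cube([330, 23, 77]);
translate([332, 288, 611]) cube([330, 23, 77]);


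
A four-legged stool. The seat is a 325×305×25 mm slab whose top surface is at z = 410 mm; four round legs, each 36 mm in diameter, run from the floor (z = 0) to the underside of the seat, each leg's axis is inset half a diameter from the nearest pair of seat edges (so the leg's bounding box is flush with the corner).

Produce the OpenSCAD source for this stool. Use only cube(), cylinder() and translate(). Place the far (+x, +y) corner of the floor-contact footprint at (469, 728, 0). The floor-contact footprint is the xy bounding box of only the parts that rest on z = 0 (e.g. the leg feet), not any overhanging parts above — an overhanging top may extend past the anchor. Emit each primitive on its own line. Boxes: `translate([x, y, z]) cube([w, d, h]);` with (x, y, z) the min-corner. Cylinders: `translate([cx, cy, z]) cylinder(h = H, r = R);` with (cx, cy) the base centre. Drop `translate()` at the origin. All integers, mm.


translate([144, 423, 385]) cube([325, 305, 25]);
translate([162, 441, 0]) cylinder(h = 385, r = 18);
translate([451, 441, 0]) cylinder(h = 385, r = 18);
translate([162, 710, 0]) cylinder(h = 385, r = 18);
translate([451, 710, 0]) cylinder(h = 385, r = 18);


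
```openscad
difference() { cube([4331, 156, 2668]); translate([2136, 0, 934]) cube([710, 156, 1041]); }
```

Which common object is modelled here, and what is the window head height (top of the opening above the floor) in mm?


A wall with a window opening. The window head height is 1975 mm.

A wall with a rectangular opening subtracted — a window. Sill at z = 934, opening 1041 mm tall, so the head is at 934 + 1041 = 1975 mm.


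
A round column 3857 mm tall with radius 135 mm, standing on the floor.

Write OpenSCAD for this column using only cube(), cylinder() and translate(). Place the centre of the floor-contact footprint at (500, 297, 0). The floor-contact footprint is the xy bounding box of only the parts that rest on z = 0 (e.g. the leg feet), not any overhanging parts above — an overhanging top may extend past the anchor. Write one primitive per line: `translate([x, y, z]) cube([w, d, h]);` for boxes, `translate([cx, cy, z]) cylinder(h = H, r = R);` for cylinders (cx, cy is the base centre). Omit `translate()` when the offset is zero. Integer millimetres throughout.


translate([500, 297, 0]) cylinder(h = 3857, r = 135);


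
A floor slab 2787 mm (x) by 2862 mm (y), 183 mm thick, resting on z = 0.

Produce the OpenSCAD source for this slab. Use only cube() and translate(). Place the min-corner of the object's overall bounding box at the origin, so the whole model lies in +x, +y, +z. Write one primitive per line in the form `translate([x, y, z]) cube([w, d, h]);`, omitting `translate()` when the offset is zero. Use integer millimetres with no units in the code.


cube([2787, 2862, 183]);


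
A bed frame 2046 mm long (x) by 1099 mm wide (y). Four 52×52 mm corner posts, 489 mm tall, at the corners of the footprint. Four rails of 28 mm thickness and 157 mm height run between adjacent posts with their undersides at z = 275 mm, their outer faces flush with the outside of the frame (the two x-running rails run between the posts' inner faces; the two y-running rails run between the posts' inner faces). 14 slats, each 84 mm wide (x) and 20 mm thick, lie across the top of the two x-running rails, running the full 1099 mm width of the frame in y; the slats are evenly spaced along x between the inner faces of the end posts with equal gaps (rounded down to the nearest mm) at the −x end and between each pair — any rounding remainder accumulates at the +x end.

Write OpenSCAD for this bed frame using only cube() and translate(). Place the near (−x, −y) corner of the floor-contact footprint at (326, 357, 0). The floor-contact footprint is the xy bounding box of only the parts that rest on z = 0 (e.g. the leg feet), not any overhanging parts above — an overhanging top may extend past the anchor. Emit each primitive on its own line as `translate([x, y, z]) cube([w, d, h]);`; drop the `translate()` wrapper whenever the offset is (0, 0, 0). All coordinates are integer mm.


translate([326, 357, 0]) cube([52, 52, 489]);
translate([326, 1404, 0]) cube([52, 52, 489]);
translate([2320, 357, 0]) cube([52, 52, 489]);
translate([2320, 1404, 0]) cube([52, 52, 489]);
translate([378, 357, 275]) cube([1942, 28, 157]);
translate([378, 1428, 275]) cube([1942, 28, 157]);
translate([326, 409, 275]) cube([28, 995, 157]);
translate([2344, 409, 275]) cube([28, 995, 157]);
translate([429, 357, 432]) cube([84, 1099, 20]);
translate([564, 357, 432]) cube([84, 1099, 20]);
translate([699, 357, 432]) cube([84, 1099, 20]);
translate([834, 357, 432]) cube([84, 1099, 20]);
translate([969, 357, 432]) cube([84, 1099, 20]);
translate([1104, 357, 432]) cube([84, 1099, 20]);
translate([1239, 357, 432]) cube([84, 1099, 20]);
translate([1374, 357, 432]) cube([84, 1099, 20]);
translate([1509, 357, 432]) cube([84, 1099, 20]);
translate([1644, 357, 432]) cube([84, 1099, 20]);
translate([1779, 357, 432]) cube([84, 1099, 20]);
translate([1914, 357, 432]) cube([84, 1099, 20]);
translate([2049, 357, 432]) cube([84, 1099, 20]);
translate([2184, 357, 432]) cube([84, 1099, 20]);


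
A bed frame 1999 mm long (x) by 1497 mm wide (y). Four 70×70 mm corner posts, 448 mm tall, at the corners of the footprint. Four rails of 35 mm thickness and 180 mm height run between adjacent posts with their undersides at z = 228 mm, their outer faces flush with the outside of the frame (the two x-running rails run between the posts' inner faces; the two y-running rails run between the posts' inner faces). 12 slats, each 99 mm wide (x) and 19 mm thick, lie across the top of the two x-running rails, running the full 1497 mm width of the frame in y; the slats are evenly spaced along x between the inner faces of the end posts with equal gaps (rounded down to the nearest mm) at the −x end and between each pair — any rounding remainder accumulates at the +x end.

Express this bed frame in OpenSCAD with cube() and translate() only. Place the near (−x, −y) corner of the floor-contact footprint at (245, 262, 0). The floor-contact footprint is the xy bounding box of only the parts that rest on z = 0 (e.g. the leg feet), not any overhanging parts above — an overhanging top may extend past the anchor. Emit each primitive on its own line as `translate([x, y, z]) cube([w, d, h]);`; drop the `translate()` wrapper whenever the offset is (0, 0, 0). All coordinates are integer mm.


translate([245, 262, 0]) cube([70, 70, 448]);
translate([245, 1689, 0]) cube([70, 70, 448]);
translate([2174, 262, 0]) cube([70, 70, 448]);
translate([2174, 1689, 0]) cube([70, 70, 448]);
translate([315, 262, 228]) cube([1859, 35, 180]);
translate([315, 1724, 228]) cube([1859, 35, 180]);
translate([245, 332, 228]) cube([35, 1357, 180]);
translate([2209, 332, 228]) cube([35, 1357, 180]);
translate([366, 262, 408]) cube([99, 1497, 19]);
translate([516, 262, 408]) cube([99, 1497, 19]);
translate([666, 262, 408]) cube([99, 1497, 19]);
translate([816, 262, 408]) cube([99, 1497, 19]);
translate([966, 262, 408]) cube([99, 1497, 19]);
translate([1116, 262, 408]) cube([99, 1497, 19]);
translate([1266, 262, 408]) cube([99, 1497, 19]);
translate([1416, 262, 408]) cube([99, 1497, 19]);
translate([1566, 262, 408]) cube([99, 1497, 19]);
translate([1716, 262, 408]) cube([99, 1497, 19]);
translate([1866, 262, 408]) cube([99, 1497, 19]);
translate([2016, 262, 408]) cube([99, 1497, 19]);


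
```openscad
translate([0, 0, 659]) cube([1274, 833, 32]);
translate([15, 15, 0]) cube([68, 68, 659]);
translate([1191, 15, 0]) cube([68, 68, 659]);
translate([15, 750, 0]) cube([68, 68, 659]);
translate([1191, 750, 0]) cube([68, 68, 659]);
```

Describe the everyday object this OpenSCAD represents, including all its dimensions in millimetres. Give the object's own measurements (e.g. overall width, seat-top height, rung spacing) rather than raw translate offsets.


A table: top 1274 mm (x) × 833 mm (y), 32 mm thick, upper face at z = 691 mm, on four 68×68 mm square legs, each inset 15 mm from the nearest pair of top edges from z = 0 to the bottom of the top.


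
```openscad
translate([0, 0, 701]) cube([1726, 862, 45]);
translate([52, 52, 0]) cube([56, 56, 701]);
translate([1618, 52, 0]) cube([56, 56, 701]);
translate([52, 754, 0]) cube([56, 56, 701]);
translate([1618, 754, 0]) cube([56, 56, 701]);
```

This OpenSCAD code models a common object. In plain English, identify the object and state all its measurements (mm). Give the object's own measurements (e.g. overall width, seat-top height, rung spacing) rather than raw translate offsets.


A rectangular dining table. The top is 1726×862×45 mm with its upper surface at z = 746 mm. It stands on four 56×56 mm square legs, each inset 52 mm from the nearest pair of top edges, running from the floor to the underside of the top.


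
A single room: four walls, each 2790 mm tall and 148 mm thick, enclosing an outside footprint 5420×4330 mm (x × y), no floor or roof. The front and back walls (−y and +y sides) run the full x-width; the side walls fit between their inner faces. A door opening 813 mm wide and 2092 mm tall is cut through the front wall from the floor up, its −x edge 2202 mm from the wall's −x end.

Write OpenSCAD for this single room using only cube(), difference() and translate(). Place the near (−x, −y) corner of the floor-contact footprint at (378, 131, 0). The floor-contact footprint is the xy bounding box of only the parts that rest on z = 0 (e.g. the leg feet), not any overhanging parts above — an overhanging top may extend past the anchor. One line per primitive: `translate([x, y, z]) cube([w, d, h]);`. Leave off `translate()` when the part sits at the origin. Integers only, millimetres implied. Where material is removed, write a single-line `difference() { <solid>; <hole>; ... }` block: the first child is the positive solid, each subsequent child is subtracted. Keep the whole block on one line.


difference() { translate([378, 131, 0]) cube([5420, 148, 2790]); translate([2580, 131, 0]) cube([813, 148, 2092]); }
translate([378, 4313, 0]) cube([5420, 148, 2790]);
translate([378, 279, 0]) cube([148, 4034, 2790]);
translate([5650, 279, 0]) cube([148, 4034, 2790]);


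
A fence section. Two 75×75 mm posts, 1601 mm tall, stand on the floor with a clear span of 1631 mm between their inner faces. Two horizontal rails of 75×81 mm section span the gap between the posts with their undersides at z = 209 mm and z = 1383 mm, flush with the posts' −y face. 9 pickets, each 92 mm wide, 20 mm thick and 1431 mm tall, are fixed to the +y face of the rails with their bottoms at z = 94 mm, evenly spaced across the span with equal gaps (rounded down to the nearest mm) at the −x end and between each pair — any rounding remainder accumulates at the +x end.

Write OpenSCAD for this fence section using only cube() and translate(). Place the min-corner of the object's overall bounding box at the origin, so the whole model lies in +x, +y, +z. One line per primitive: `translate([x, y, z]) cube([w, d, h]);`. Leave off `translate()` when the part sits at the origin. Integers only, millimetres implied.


cube([75, 75, 1601]);
translate([1706, 0, 0]) cube([75, 75, 1601]);
translate([75, 0, 209]) cube([1631, 75, 81]);
translate([75, 0, 1383]) cube([1631, 75, 81]);
translate([155, 75, 94]) cube([92, 20, 1431]);
translate([327, 75, 94]) cube([92, 20, 1431]);
translate([499, 75, 94]) cube([92, 20, 1431]);
translate([671, 75, 94]) cube([92, 20, 1431]);
translate([843, 75, 94]) cube([92, 20, 1431]);
translate([1015, 75, 94]) cube([92, 20, 1431]);
translate([1187, 75, 94]) cube([92, 20, 1431]);
translate([1359, 75, 94]) cube([92, 20, 1431]);
translate([1531, 75, 94]) cube([92, 20, 1431]);


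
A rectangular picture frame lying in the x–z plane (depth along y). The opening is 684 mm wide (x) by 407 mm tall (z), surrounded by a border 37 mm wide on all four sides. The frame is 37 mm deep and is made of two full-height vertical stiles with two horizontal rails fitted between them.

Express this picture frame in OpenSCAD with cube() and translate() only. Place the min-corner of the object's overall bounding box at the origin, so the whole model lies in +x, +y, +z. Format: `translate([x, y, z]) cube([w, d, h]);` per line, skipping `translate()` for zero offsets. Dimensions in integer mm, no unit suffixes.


cube([37, 37, 481]);
translate([721, 0, 0]) cube([37, 37, 481]);
translate([37, 0, 0]) cube([684, 37, 37]);
translate([37, 0, 444]) cube([684, 37, 37]);


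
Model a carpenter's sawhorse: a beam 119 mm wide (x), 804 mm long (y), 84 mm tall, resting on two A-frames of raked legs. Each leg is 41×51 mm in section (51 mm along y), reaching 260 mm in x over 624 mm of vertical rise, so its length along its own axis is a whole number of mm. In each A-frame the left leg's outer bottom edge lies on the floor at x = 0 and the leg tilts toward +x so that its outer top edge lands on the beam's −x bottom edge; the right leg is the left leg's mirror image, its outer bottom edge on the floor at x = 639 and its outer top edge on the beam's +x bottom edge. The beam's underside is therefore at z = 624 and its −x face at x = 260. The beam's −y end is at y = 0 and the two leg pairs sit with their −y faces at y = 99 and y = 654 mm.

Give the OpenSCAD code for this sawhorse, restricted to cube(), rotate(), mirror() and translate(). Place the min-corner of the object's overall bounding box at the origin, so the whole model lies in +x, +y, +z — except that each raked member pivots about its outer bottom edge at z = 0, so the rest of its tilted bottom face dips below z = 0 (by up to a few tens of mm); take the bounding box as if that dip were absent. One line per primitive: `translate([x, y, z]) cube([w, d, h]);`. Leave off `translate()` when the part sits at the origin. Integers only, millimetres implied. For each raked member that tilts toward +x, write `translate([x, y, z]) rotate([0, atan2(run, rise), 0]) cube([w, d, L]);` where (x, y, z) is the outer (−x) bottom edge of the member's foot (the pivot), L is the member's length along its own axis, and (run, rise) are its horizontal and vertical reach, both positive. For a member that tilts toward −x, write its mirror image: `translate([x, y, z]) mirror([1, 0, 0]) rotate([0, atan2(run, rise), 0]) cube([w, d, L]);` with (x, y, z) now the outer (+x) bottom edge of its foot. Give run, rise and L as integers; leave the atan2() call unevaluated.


translate([260, 0, 624]) cube([119, 804, 84]);
translate([0, 99, 0]) rotate([0, atan2(260, 624), 0]) cube([41, 51, 676]);
translate([639, 99, 0]) mirror([1, 0, 0]) rotate([0, atan2(260, 624), 0]) cube([41, 51, 676]);
translate([0, 654, 0]) rotate([0, atan2(260, 624), 0]) cube([41, 51, 676]);
translate([639, 654, 0]) mirror([1, 0, 0]) rotate([0, atan2(260, 624), 0]) cube([41, 51, 676]);


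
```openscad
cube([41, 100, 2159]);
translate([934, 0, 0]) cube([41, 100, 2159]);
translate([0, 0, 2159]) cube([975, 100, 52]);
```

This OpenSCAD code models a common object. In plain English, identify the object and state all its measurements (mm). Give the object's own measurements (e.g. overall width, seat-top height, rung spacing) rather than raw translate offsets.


A door frame. The clear opening is 893 mm wide and 2159 mm high. Two 41 mm wide jambs, 100 mm deep, stand either side of the opening from the floor to the top of the opening. A 52 mm thick head sits across the top of both jambs, spanning the full outside width of the frame.


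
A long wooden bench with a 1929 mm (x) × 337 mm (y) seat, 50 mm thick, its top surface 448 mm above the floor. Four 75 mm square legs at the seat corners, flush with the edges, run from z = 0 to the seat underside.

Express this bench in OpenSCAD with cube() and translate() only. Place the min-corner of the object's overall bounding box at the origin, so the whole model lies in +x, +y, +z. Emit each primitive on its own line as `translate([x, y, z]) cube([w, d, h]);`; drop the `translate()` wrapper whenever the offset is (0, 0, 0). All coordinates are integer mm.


translate([0, 0, 398]) cube([1929, 337, 50]);
cube([75, 75, 398]);
translate([0, 262, 0]) cube([75, 75, 398]);
translate([1854, 0, 0]) cube([75, 75, 398]);
translate([1854, 262, 0]) cube([75, 75, 398]);


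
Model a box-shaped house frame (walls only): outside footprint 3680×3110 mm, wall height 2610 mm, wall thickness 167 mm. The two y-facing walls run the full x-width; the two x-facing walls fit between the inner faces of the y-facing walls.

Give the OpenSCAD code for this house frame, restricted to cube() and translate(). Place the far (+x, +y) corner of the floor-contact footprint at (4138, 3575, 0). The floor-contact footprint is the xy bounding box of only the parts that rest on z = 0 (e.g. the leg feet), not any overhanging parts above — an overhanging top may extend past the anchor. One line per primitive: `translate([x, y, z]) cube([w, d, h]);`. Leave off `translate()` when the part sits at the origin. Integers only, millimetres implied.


translate([458, 465, 0]) cube([3680, 167, 2610]);
translate([458, 3408, 0]) cube([3680, 167, 2610]);
translate([458, 632, 0]) cube([167, 2776, 2610]);
translate([3971, 632, 0]) cube([167, 2776, 2610]);


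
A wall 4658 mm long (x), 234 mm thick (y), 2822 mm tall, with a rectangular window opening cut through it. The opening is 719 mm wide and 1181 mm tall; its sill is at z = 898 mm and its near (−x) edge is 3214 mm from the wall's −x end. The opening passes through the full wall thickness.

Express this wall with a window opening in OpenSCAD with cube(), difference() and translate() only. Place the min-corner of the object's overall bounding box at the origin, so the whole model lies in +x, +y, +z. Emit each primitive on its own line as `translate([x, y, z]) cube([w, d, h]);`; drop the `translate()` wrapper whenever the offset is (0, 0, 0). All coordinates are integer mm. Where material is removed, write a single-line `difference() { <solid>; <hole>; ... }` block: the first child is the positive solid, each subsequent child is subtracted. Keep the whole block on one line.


difference() { cube([4658, 234, 2822]); translate([3214, 0, 898]) cube([719, 234, 1181]); }
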